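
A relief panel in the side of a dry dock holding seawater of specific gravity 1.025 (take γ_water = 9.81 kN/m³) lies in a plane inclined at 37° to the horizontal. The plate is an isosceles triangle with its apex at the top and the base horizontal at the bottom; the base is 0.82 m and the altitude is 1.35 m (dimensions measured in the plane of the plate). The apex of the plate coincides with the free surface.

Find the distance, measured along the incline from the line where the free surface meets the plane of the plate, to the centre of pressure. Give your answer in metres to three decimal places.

γ = 1.025 × 9.81 = 10.05525 kN/m³.
Let θ = 37° be the plate's angle to the horizontal; measure y along the incline from where the plane meets the free surface. Vertical depth h = y·sinθ with sinθ = 0.601815.
With the apex up, the centroid sits 2h/3 = 2 × 1.35/3 = 0.9 m below the apex, so y_c = 0.9 m and h_c = 0.9 × 0.601815 = 0.541633 m.
A = ½ × 0.82 × 1.35 = 0.5535 m².
Resultant F = γ·h_c·A = 10.05525 × 0.541633 × 0.5535 = 3.0145 kN.
I_c = b·h³/36 = 0.82 × 1.35³/36 = 0.0560419 m⁴.
Centre of pressure: y_p = y_c + I_c/(y_c·A) = 0.9 + 0.0560419/(0.9 × 0.5535) = 0.9 + 0.1125 = 1.0125 m along the plane.

y_p = 1.013 m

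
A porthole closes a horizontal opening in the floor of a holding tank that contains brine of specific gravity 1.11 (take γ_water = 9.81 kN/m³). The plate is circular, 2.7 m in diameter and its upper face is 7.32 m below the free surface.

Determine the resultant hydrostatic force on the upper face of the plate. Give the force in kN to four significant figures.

F ≈ 456.4 kN

γ = 1.11 × 9.81 = 10.8891 kN/m³.
The plate is horizontal, so pressure is uniform at p = γ·h = 10.8891 × 7.32 = 79.7082 kN/m².
A = π(1.35)² = 5.72555 m².
F = p·A = 79.7082 × 5.72555 = 456.373 kN.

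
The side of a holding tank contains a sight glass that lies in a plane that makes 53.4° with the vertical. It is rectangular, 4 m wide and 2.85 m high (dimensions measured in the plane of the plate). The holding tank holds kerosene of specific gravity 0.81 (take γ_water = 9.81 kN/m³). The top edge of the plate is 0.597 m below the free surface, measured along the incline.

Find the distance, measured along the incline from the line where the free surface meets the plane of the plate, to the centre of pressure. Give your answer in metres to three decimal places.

γ = 0.81 × 9.81 = 7.9461 kN/m³.
The plate makes 53.4° with the vertical, i.e. θ = 90° − 53.4° = 36.6° to the horizontal. Measuring y along the incline from the free-surface line, vertical depth h = y·sinθ with sinθ = 0.596225.
The centroid lies 2.85/2 = 1.425 m below the top edge, so y_c = 0.597 + 1.425 = 2.022 m and h_c = 2.022 × 0.596225 = 1.20557 m.
A = 4 × 2.85 = 11.4 m².
Resultant F = γ·h_c·A = 7.9461 × 1.20557 × 11.4 = 109.207 kN.
I_c = b·h³/12 = 4 × 2.85³/12 = 7.71638 m⁴.
Centre of pressure: y_p = y_c + I_c/(y_c·A) = 2.022 + 7.71638/(2.022 × 11.4) = 2.022 + 0.334755 = 2.35675 m along the plane.

y_p = 2.357 m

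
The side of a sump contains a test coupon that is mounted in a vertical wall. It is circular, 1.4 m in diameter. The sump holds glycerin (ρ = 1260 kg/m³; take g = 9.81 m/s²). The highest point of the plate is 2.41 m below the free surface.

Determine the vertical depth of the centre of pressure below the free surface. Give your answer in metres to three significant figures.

h_p = 3.15 m

γ = ρg = 1260 × 9.81 / 1000 = 12.3606 kN/m³.
The centroid is at the centre, 0.7 m below the top of the plate, so the centroid depth is h_c = 2.41 + 0.7 = 3.11 m.
A = π(0.7)² = 1.53938 m².
Resultant F = γ·h_c·A = 12.3606 × 3.11 × 1.53938 = 59.176 kN.
I_c = πr⁴/4 = π × 0.7⁴/4 = 0.188574 m⁴.
Centre of pressure: y_p = y_c + I_c/(y_c·A) = 3.11 + 0.188574/(3.11 × 1.53938) = 3.11 + 0.0393891 = 3.14939 m along the plane.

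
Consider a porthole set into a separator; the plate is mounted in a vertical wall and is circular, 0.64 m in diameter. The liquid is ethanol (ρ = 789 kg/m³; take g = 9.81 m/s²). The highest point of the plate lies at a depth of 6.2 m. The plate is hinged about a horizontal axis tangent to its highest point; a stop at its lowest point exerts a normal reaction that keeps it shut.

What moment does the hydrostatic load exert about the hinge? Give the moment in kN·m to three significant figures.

M ≈ 5.26 kN·m

γ = ρg = 789 × 9.81 / 1000 = 7.74009 kN/m³.
The centroid is at the centre, 0.32 m below the top of the plate, so the centroid depth is h_c = 6.2 + 0.32 = 6.52 m.
A = π(0.32)² = 0.321699 m².
Resultant F = γ·h_c·A = 7.74009 × 6.52 × 0.321699 = 16.2347 kN.
I_c = πr⁴/4 = π × 0.32⁴/4 = 0.0082355 m⁴.
Centre of pressure: y_p = y_c + I_c/(y_c·A) = 6.52 + 0.0082355/(6.52 × 0.321699) = 6.52 + 0.00392638 = 6.52393 m along the plane.
The resultant acts 0.32 + 0.00392638 = 0.323926 m (along the plate) below the hinge at the top edge, so the moment about the hinge is M = F × 0.323926 = 16.2347 × 0.323926 = 5.25884 kN·m.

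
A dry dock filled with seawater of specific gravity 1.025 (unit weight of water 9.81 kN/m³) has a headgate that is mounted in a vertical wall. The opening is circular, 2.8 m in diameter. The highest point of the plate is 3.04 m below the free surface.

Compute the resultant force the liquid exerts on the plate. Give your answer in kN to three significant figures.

γ = 1.025 × 9.81 = 10.05525 kN/m³.
The centroid is at the centre, 1.4 m below the top of the plate, so the centroid depth is h_c = 3.04 + 1.4 = 4.44 m.
A = π(1.4)² = 6.15752 m².
Resultant F = γ·h_c·A = 10.05525 × 4.44 × 6.15752 = 274.904 kN.

F ≈ 275 kN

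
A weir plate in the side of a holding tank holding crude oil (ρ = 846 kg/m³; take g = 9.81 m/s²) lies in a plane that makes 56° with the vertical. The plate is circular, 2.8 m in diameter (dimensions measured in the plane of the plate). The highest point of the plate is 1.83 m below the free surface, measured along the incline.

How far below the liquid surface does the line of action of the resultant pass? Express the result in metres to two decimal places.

γ = ρg = 846 × 9.81 / 1000 = 8.29926 kN/m³.
The plate makes 56° with the vertical, i.e. θ = 90° − 56° = 34° to the horizontal. Measuring y along the incline from the free-surface line, vertical depth h = y·sinθ with sinθ = 0.559193.
The centroid is at the centre, 1.4 m below the top of the plate, so y_c = 1.83 + 1.4 = 3.23 m and h_c = 3.23 × 0.559193 = 1.80619 m.
A = π(1.4)² = 6.15752 m².
Resultant F = γ·h_c·A = 8.29926 × 1.80619 × 6.15752 = 92.3015 kN.
I_c = πr⁴/4 = π × 1.4⁴/4 = 3.01719 m⁴.
Centre of pressure: y_p = y_c + I_c/(y_c·A) = 3.23 + 3.01719/(3.23 × 6.15752) = 3.23 + 0.151703 = 3.3817 m along the plane.
Vertically, h_p = y_p·sinθ = 3.3817 × 0.559193 = 1.89102 m.

h_p = 1.89 m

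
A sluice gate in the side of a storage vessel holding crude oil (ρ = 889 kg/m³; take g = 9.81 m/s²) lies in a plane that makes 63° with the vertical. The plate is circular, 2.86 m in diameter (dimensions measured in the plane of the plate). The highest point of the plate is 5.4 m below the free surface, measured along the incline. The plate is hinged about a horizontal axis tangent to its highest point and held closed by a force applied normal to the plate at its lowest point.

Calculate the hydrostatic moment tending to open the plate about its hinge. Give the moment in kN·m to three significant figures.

M ≈ 261 kN·m

γ = ρg = 889 × 9.81 / 1000 = 8.72109 kN/m³.
The plate makes 63° with the vertical, i.e. θ = 90° − 63° = 27° to the horizontal. Measuring y along the incline from the free-surface line, vertical depth h = y·sinθ with sinθ = 0.453990.
The centroid is at the centre, 1.43 m below the top of the plate, so y_c = 5.4 + 1.43 = 6.83 m and h_c = 6.83 × 0.453990 = 3.10075 m.
A = π(1.43)² = 6.42424 m².
Resultant F = γ·h_c·A = 8.72109 × 3.10075 × 6.42424 = 173.724 kN.
I_c = πr⁴/4 = π × 1.43⁴/4 = 3.28423 m⁴.
Centre of pressure: y_p = y_c + I_c/(y_c·A) = 6.83 + 3.28423/(6.83 × 6.42424) = 6.83 + 0.0748499 = 6.90485 m along the plane.
The resultant acts 1.43 + 0.0748499 = 1.50485 m (along the plate) below the hinge at the top edge, so the moment about the hinge is M = F × 1.50485 = 173.724 × 1.50485 = 261.429 kN·m.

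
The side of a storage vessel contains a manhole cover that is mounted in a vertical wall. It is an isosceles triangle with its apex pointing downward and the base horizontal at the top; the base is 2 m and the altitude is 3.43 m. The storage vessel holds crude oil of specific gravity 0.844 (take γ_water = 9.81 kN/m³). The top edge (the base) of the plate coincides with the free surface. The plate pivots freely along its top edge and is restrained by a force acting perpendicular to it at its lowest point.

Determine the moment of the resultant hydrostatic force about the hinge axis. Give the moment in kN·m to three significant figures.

γ = 0.844 × 9.81 = 8.27964 kN/m³.
With the apex down, the centroid sits h/3 = 3.43/3 = 1.14333 m below the base (the top edge), so the centroid depth is h_c = 1.14333 m.
A = ½ × 2 × 3.43 = 3.43 m².
Resultant F = γ·h_c·A = 8.27964 × 1.14333 × 3.43 = 32.4696 kN.
I_c = b·h³/36 = 2 × 3.43³/36 = 2.24187 m⁴.
Centre of pressure: y_p = y_c + I_c/(y_c·A) = 1.14333 + 2.24187/(1.14333 × 3.43) = 1.14333 + 0.571669 = 1.715 m along the plane.
The resultant acts 1.14333 + 0.571669 = 1.715 m (along the plate) below the hinge at the top edge, so the moment about the hinge is M = F × 1.715 = 32.4696 × 1.715 = 55.6854 kN·m.

M ≈ 55.7 kN·m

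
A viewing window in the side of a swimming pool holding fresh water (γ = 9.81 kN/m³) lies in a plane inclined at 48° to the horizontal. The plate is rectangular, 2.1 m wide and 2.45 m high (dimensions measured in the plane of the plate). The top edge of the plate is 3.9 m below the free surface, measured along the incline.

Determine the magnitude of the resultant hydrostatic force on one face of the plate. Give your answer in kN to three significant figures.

F ≈ 192 kN

γ = 9.81 kN/m³.
Let θ = 48° be the plate's angle to the horizontal; measure y along the incline from where the plane meets the free surface. Vertical depth h = y·sinθ with sinθ = 0.743145.
The centroid lies 2.45/2 = 1.225 m below the top edge, so y_c = 3.9 + 1.225 = 5.125 m and h_c = 5.125 × 0.743145 = 3.80862 m.
A = 2.1 × 2.45 = 5.145 m².
Resultant F = γ·h_c·A = 9.81 × 3.80862 × 5.145 = 192.23 kN.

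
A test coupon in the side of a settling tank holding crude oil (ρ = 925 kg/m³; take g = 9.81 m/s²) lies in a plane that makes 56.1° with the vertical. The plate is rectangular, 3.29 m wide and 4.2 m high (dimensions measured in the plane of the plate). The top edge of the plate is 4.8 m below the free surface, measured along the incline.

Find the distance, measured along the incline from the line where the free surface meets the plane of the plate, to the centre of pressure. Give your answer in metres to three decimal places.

γ = ρg = 925 × 9.81 / 1000 = 9.07425 kN/m³.
The plate makes 56.1° with the vertical, i.e. θ = 90° − 56.1° = 33.9° to the horizontal. Measuring y along the incline from the free-surface line, vertical depth h = y·sinθ with sinθ = 0.557745.
The centroid lies 4.2/2 = 2.1 m below the top edge, so y_c = 4.8 + 2.1 = 6.9 m and h_c = 6.9 × 0.557745 = 3.84844 m.
A = 3.29 × 4.2 = 13.818 m².
Resultant F = γ·h_c·A = 9.07425 × 3.84844 × 13.818 = 482.548 kN.
I_c = b·h³/12 = 3.29 × 4.2³/12 = 20.3125 m⁴.
Centre of pressure: y_p = y_c + I_c/(y_c·A) = 6.9 + 20.3125/(6.9 × 13.818) = 6.9 + 0.213044 = 7.11304 m along the plane.

y_p = 7.113 m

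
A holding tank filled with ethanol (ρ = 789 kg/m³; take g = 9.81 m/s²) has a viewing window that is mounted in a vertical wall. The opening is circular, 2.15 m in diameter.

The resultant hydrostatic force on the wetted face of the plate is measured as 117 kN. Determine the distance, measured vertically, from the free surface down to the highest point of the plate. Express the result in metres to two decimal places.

d_top ≈ 3.09 m

γ = ρg = 789 × 9.81 / 1000 = 7.74009 kN/m³.
A = π(1.075)² = 3.6305 m².
From F = γ·h_c·A, the centroid depth is h_c = 117/(7.74009 × 3.6305) = 4.16364 m.
The centroid is at the centre, 1.075 m below the top of the plate, so the highest point sits at h_top = 4.16364 − 1.075 = 3.08864 m below the surface.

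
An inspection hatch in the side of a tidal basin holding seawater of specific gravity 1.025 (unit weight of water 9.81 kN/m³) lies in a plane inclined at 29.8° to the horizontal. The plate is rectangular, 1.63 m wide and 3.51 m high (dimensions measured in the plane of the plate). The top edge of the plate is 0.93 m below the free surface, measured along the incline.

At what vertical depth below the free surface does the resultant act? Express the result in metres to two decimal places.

h_p = 1.52 m

γ = 1.025 × 9.81 = 10.05525 kN/m³.
Let θ = 29.8° be the plate's angle to the horizontal; measure y along the incline from where the plane meets the free surface. Vertical depth h = y·sinθ with sinθ = 0.496974.
The centroid lies 3.51/2 = 1.755 m below the top edge, so y_c = 0.93 + 1.755 = 2.685 m and h_c = 2.685 × 0.496974 = 1.33438 m.
A = 1.63 × 3.51 = 5.7213 m².
Resultant F = γ·h_c·A = 10.05525 × 1.33438 × 5.7213 = 76.7657 kN.
I_c = b·h³/12 = 1.63 × 3.51³/12 = 5.87392 m⁴.
Centre of pressure: y_p = y_c + I_c/(y_c·A) = 2.685 + 5.87392/(2.685 × 5.7213) = 2.685 + 0.382375 = 3.06738 m along the plane.
Vertically, h_p = y_p·sinθ = 3.06738 × 0.496974 = 1.52441 m.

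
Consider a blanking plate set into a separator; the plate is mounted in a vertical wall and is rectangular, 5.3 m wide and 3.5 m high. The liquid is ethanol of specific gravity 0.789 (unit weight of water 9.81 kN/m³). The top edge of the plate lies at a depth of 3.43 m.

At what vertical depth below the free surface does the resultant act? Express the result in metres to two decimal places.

γ = 0.789 × 9.81 = 7.74009 kN/m³.
The centroid lies 3.5/2 = 1.75 m below the top edge, so the centroid depth is h_c = 3.43 + 1.75 = 5.18 m.
A = 5.3 × 3.5 = 18.55 m².
Resultant F = γ·h_c·A = 7.74009 × 5.18 × 18.55 = 743.738 kN.
I_c = b·h³/12 = 5.3 × 3.5³/12 = 18.9365 m⁴.
Centre of pressure: y_p = y_c + I_c/(y_c·A) = 5.18 + 18.9365/(5.18 × 18.55) = 5.18 + 0.197073 = 5.37707 m along the plane.

h_p = 5.38 m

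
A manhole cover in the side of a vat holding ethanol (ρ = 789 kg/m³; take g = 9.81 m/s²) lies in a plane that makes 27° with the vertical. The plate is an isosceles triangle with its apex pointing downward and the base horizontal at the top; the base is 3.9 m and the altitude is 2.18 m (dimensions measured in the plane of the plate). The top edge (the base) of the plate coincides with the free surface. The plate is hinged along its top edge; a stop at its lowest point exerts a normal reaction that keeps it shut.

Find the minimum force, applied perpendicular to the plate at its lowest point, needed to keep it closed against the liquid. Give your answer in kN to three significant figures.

γ = ρg = 789 × 9.81 / 1000 = 7.74009 kN/m³.
The plate makes 27° with the vertical, i.e. θ = 90° − 27° = 63° to the horizontal. Measuring y along the incline from the free-surface line, vertical depth h = y·sinθ with sinθ = 0.891007.
With the apex down, the centroid sits h/3 = 2.18/3 = 0.726667 m below the base (the top edge), so y_c = 0.726667 m and h_c = 0.726667 × 0.891007 = 0.647465 m.
A = ½ × 3.9 × 2.18 = 4.251 m².
Resultant F = γ·h_c·A = 7.74009 × 0.647465 × 4.251 = 21.3036 kN.
I_c = b·h³/36 = 3.9 × 2.18³/36 = 1.12236 m⁴.
Centre of pressure: y_p = y_c + I_c/(y_c·A) = 0.726667 + 1.12236/(0.726667 × 4.251) = 0.726667 + 0.363334 = 1.09 m along the plane.
The resultant acts 0.726667 + 0.363334 = 1.09 m (along the plate) below the hinge at the top edge, so the moment about the hinge is M = F × 1.09 = 21.3036 × 1.09 = 23.2209 kN·m.
A normal force at the bottom, 2.18 m from the hinge, must supply this moment: P = 23.2209/2.18 = 10.6518 kN.

P ≈ 10.7 kN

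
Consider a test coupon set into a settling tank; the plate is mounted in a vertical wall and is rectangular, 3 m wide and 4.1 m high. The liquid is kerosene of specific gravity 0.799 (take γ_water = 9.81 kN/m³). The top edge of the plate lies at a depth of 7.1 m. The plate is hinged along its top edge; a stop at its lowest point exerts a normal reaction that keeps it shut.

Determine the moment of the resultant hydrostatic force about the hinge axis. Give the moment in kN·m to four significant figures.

γ = 0.799 × 9.81 = 7.83819 kN/m³.
The centroid lies 4.1/2 = 2.05 m below the top edge, so the centroid depth is h_c = 7.1 + 2.05 = 9.15 m.
A = 3 × 4.1 = 12.3 m².
Resultant F = γ·h_c·A = 7.83819 × 9.15 × 12.3 = 882.149 kN.
I_c = b·h³/12 = 3 × 4.1³/12 = 17.2302 m⁴.
Centre of pressure: y_p = y_c + I_c/(y_c·A) = 9.15 + 17.2302/(9.15 × 12.3) = 9.15 + 0.153096 = 9.3031 m along the plane.
The resultant acts 2.05 + 0.153096 = 2.2031 m (along the plate) below the hinge at the top edge, so the moment about the hinge is M = F × 2.2031 = 882.149 × 2.2031 = 1943.46 kN·m.

M ≈ 1943 kN·m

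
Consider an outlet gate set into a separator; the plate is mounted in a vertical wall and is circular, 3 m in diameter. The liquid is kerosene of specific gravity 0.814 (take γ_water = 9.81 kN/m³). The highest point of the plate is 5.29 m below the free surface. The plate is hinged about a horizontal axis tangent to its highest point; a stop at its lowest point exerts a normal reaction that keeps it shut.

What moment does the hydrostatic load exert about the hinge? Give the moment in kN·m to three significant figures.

γ = 0.814 × 9.81 = 7.98534 kN/m³.
The centroid is at the centre, 1.5 m below the top of the plate, so the centroid depth is h_c = 5.29 + 1.5 = 6.79 m.
A = π(1.5)² = 7.06858 m².
Resultant F = γ·h_c·A = 7.98534 × 6.79 × 7.06858 = 383.262 kN.
I_c = πr⁴/4 = π × 1.5⁴/4 = 3.97608 m⁴.
Centre of pressure: y_p = y_c + I_c/(y_c·A) = 6.79 + 3.97608/(6.79 × 7.06858) = 6.79 + 0.0828425 = 6.87284 m along the plane.
The resultant acts 1.5 + 0.0828425 = 1.58284 m (along the plate) below the hinge at the top edge, so the moment about the hinge is M = F × 1.58284 = 383.262 × 1.58284 = 606.642 kN·m.

M ≈ 607 kN·m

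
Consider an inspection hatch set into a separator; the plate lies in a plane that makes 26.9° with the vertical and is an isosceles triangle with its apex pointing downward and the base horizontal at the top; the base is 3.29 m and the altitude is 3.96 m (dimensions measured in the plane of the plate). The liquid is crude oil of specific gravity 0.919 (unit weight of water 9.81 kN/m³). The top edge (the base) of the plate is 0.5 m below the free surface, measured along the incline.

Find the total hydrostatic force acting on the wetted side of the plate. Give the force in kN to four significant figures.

F ≈ 95.32 kN

γ = 0.919 × 9.81 = 9.01539 kN/m³.
The plate makes 26.9° with the vertical, i.e. θ = 90° − 26.9° = 63.1° to the horizontal. Measuring y along the incline from the free-surface line, vertical depth h = y·sinθ with sinθ = 0.891798.
With the apex down, the centroid sits h/3 = 3.96/3 = 1.32 m below the base (the top edge), so y_c = 0.5 + 1.32 = 1.82 m and h_c = 1.82 × 0.891798 = 1.62307 m.
A = ½ × 3.29 × 3.96 = 6.5142 m².
Resultant F = γ·h_c·A = 9.01539 × 1.62307 × 6.5142 = 95.3197 kN.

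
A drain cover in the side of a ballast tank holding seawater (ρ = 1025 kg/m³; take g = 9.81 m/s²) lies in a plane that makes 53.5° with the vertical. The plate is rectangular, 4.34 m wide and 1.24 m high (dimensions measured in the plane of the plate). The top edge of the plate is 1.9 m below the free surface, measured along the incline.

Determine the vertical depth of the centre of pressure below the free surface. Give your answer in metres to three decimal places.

h_p = 1.529 m

γ = ρg = 1025 × 9.81 / 1000 = 10.05525 kN/m³.
The plate makes 53.5° with the vertical, i.e. θ = 90° − 53.5° = 36.5° to the horizontal. Measuring y along the incline from the free-surface line, vertical depth h = y·sinθ with sinθ = 0.594823.
The centroid lies 1.24/2 = 0.62 m below the top edge, so y_c = 1.9 + 0.62 = 2.52 m and h_c = 2.52 × 0.594823 = 1.49895 m.
A = 4.34 × 1.24 = 5.3816 m².
Resultant F = γ·h_c·A = 10.05525 × 1.49895 × 5.3816 = 81.1132 kN.
I_c = b·h³/12 = 4.34 × 1.24³/12 = 0.689562 m⁴.
Centre of pressure: y_p = y_c + I_c/(y_c·A) = 2.52 + 0.689562/(2.52 × 5.3816) = 2.52 + 0.0508465 = 2.57085 m along the plane.
Vertically, h_p = y_p·sinθ = 2.57085 × 0.594823 = 1.5292 m.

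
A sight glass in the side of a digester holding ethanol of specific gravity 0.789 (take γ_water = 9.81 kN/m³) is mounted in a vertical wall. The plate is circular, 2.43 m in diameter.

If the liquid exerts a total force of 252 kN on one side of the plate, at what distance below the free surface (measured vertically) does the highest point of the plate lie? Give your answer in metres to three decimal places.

d_top ≈ 5.805 m

γ = 0.789 × 9.81 = 7.74009 kN/m³.
A = π(1.215)² = 4.6377 m².
From F = γ·h_c·A, the centroid depth is h_c = 252/(7.74009 × 4.6377) = 7.02024 m.
The centroid is at the centre, 1.215 m below the top of the plate, so the highest point sits at h_top = 7.02024 − 1.215 = 5.80524 m below the surface.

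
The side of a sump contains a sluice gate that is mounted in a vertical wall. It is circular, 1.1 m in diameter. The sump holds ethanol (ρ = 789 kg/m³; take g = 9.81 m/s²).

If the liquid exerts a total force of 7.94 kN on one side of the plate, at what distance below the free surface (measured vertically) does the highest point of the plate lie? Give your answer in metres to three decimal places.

γ = ρg = 789 × 9.81 / 1000 = 7.74009 kN/m³.
A = π(0.55)² = 0.950332 m².
From F = γ·h_c·A, the centroid depth is h_c = 7.94/(7.74009 × 0.950332) = 1.07944 m.
The centroid is at the centre, 0.55 m below the top of the plate, so the highest point sits at h_top = 1.07944 − 0.55 = 0.52944 m below the surface.

d_top ≈ 0.529 m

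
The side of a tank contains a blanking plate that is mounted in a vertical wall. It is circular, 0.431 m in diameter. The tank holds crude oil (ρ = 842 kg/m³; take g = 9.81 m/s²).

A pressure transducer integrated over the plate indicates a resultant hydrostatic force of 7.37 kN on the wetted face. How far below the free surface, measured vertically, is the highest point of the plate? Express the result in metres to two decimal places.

d_top ≈ 5.90 m

γ = ρg = 842 × 9.81 / 1000 = 8.26002 kN/m³.
A = π(0.2155)² = 0.145896 m².
From F = γ·h_c·A, the centroid depth is h_c = 7.37/(8.26002 × 0.145896) = 6.11566 m.
The centroid is at the centre, 0.2155 m below the top of the plate, so the highest point sits at h_top = 6.11566 − 0.2155 = 5.90016 m below the surface.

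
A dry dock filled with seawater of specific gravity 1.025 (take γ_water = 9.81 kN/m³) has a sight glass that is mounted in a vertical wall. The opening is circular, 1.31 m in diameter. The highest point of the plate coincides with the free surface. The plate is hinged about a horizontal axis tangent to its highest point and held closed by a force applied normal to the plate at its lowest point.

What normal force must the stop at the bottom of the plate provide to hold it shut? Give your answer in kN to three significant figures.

γ = 1.025 × 9.81 = 10.05525 kN/m³.
The centroid is at the centre, 0.655 m below the top of the plate, so the centroid depth is h_c = 0.655 m.
A = π(0.655)² = 1.34782 m².
Resultant F = γ·h_c·A = 10.05525 × 0.655 × 1.34782 = 8.877 kN.
I_c = πr⁴/4 = π × 0.655⁴/4 = 0.144562 m⁴.
Centre of pressure: y_p = y_c + I_c/(y_c·A) = 0.655 + 0.144562/(0.655 × 1.34782) = 0.655 + 0.16375 = 0.81875 m along the plane.
The resultant acts 0.655 + 0.16375 = 0.81875 m (along the plate) below the hinge at the top edge, so the moment about the hinge is M = F × 0.81875 = 8.877 × 0.81875 = 7.26804 kN·m.
A normal force at the bottom, 1.31 m from the hinge, must supply this moment: P = 7.26804/1.31 = 5.54812 kN.

P ≈ 5.55 kN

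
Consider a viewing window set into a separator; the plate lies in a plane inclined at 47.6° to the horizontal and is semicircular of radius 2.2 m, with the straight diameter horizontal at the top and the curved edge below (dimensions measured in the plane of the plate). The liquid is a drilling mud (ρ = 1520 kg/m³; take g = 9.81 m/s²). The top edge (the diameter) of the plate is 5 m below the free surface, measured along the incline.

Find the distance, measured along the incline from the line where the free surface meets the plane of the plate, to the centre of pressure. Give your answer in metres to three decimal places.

y_p = 5.991 m

γ = ρg = 1520 × 9.81 / 1000 = 14.9112 kN/m³.
Let θ = 47.6° be the plate's angle to the horizontal; measure y along the incline from where the plane meets the free surface. Vertical depth h = y·sinθ with sinθ = 0.738455.
The centroid of a semicircle lies 4r/(3π) = 0.933709 m from the diameter, here below the top edge, so y_c = 5 + 0.933709 = 5.93371 m and h_c = 5.93371 × 0.738455 = 4.38178 m.
A = πr²/2 = π × 2.2²/2 = 7.60265 m².
Resultant F = γ·h_c·A = 14.9112 × 4.38178 × 7.60265 = 496.739 kN.
I_c = (π/8 − 8/(9π))·r⁴ = 0.109757 × 2.2⁴ = 2.57112 m⁴.
Centre of pressure: y_p = y_c + I_c/(y_c·A) = 5.93371 + 2.57112/(5.93371 × 7.60265) = 5.93371 + 0.0569942 = 5.9907 m along the plane.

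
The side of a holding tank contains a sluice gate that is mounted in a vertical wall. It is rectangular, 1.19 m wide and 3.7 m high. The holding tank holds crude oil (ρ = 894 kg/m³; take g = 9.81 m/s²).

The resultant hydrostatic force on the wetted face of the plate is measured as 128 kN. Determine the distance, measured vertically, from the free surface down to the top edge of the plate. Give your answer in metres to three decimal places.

γ = ρg = 894 × 9.81 / 1000 = 8.77014 kN/m³.
A = 1.19 × 3.7 = 4.403 m².
From F = γ·h_c·A, the centroid depth is h_c = 128/(8.77014 × 4.403) = 3.31478 m.
The centroid lies 3.7/2 = 1.85 m below the top edge, so the top edge sits at h_top = 3.31478 − 1.85 = 1.46478 m below the surface.

d_top ≈ 1.465 m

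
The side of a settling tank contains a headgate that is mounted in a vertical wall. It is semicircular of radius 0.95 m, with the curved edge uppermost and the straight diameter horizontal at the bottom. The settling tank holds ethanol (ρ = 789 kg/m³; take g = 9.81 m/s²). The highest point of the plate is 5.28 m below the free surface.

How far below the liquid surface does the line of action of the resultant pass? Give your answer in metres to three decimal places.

h_p = 5.838 m

γ = ρg = 789 × 9.81 / 1000 = 7.74009 kN/m³.
The centroid lies 4r/(3π) = 0.403193 m above the diameter, so r − 4r/(3π) = 0.95 − 0.403193 = 0.546807 m below the topmost point, so the centroid depth is h_c = 5.28 + 0.546807 = 5.82681 m.
A = πr²/2 = π × 0.95²/2 = 1.41764 m².
Resultant F = γ·h_c·A = 7.74009 × 5.82681 × 1.41764 = 63.9356 kN.
I_c = (π/8 − 8/(9π))·r⁴ = 0.109757 × 0.95⁴ = 0.0893978 m⁴.
Centre of pressure: y_p = y_c + I_c/(y_c·A) = 5.82681 + 0.0893978/(5.82681 × 1.41764) = 5.82681 + 0.0108226 = 5.83763 m along the plane.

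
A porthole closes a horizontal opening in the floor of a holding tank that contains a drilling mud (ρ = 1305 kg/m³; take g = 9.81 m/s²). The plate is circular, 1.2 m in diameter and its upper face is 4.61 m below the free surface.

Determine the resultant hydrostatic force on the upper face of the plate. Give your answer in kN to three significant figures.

γ = ρg = 1305 × 9.81 / 1000 = 12.80205 kN/m³.
The plate is horizontal, so pressure is uniform at p = γ·h = 12.80205 × 4.61 = 59.0175 kN/m².
A = π(0.6)² = 1.13097 m².
F = p·A = 59.0175 × 1.13097 = 66.747 kN.

F ≈ 66.7 kN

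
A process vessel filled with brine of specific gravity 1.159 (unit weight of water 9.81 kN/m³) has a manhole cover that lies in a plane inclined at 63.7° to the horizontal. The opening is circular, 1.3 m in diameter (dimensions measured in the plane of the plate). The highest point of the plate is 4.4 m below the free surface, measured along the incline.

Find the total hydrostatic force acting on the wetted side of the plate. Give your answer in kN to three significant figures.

γ = 1.159 × 9.81 = 11.36979 kN/m³.
Let θ = 63.7° be the plate's angle to the horizontal; measure y along the incline from where the plane meets the free surface. Vertical depth h = y·sinθ with sinθ = 0.896486.
The centroid is at the centre, 0.65 m below the top of the plate, so y_c = 4.4 + 0.65 = 5.05 m and h_c = 5.05 × 0.896486 = 4.52725 m.
A = π(0.65)² = 1.32732 m².
Resultant F = γ·h_c·A = 11.36979 × 4.52725 × 1.32732 = 68.3223 kN.

F ≈ 68.3 kN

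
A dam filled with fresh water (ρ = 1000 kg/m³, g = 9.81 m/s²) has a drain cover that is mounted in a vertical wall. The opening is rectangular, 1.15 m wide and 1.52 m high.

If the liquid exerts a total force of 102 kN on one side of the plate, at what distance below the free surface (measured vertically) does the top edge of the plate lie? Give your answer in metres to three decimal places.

γ = ρg = 1000 × 9.81 = 9810 N/m³ = 9.81 kN/m³.
A = 1.15 × 1.52 = 1.748 m².
From F = γ·h_c·A, the centroid depth is h_c = 102/(9.81 × 1.748) = 5.94826 m.
The centroid lies 1.52/2 = 0.76 m below the top edge, so the top edge sits at h_top = 5.94826 − 0.76 = 5.18826 m below the surface.

d_top ≈ 5.188 m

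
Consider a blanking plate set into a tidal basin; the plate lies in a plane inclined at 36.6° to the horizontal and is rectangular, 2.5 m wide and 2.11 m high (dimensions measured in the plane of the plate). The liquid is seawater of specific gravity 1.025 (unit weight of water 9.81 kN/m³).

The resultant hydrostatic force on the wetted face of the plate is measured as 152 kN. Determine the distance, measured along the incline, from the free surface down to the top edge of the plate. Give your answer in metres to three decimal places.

γ = 1.025 × 9.81 = 10.05525 kN/m³.
A = 2.5 × 2.11 = 5.275 m².
From F = γ·h_c·A, the centroid depth is h_c = 152/(10.05525 × 5.275) = 2.86568 m.
Let θ = 36.6° be the plate's angle to the horizontal; measure y along the incline from where the plane meets the free surface. Vertical depth h = y·sinθ with sinθ = 0.596225.
Along the incline, y_c = h_c/sinθ = 2.86568/0.596225 = 4.80637 m.
The centroid lies 2.11/2 = 1.055 m below the top edge, so the top edge sits at y_top = 4.80637 − 1.055 = 3.75137 m along the incline.

y_top ≈ 3.751 m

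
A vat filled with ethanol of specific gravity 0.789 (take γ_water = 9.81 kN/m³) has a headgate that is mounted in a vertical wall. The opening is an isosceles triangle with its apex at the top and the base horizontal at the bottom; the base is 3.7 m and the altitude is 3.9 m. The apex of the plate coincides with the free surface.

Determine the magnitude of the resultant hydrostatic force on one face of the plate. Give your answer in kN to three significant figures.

F ≈ 145 kN

γ = 0.789 × 9.81 = 7.74009 kN/m³.
With the apex up, the centroid sits 2h/3 = 2 × 3.9/3 = 2.6 m below the apex, so the centroid depth is h_c = 2.6 m.
A = ½ × 3.7 × 3.9 = 7.215 m².
Resultant F = γ·h_c·A = 7.74009 × 2.6 × 7.215 = 145.196 kN.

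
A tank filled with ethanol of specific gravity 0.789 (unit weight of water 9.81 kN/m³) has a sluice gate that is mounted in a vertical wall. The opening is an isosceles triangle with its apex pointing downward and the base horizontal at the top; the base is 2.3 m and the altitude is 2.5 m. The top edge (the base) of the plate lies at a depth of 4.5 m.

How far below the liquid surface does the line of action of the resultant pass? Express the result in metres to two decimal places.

h_p = 5.40 m

γ = 0.789 × 9.81 = 7.74009 kN/m³.
With the apex down, the centroid sits h/3 = 2.5/3 = 0.833333 m below the base (the top edge), so the centroid depth is h_c = 4.5 + 0.833333 = 5.33333 m.
A = ½ × 2.3 × 2.5 = 2.875 m².
Resultant F = γ·h_c·A = 7.74009 × 5.33333 × 2.875 = 118.681 kN.
I_c = b·h³/36 = 2.3 × 2.5³/36 = 0.998264 m⁴.
Centre of pressure: y_p = y_c + I_c/(y_c·A) = 5.33333 + 0.998264/(5.33333 × 2.875) = 5.33333 + 0.0651042 = 5.39843 m along the plane.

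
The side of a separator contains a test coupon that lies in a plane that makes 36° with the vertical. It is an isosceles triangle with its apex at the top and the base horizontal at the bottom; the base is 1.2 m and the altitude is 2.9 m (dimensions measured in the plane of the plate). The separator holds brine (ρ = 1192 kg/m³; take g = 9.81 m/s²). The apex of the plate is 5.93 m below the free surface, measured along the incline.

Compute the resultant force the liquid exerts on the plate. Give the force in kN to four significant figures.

F ≈ 129.4 kN

γ = ρg = 1192 × 9.81 / 1000 = 11.69352 kN/m³.
The plate makes 36° with the vertical, i.e. θ = 90° − 36° = 54° to the horizontal. Measuring y along the incline from the free-surface line, vertical depth h = y·sinθ with sinθ = 0.809017.
With the apex up, the centroid sits 2h/3 = 2 × 2.9/3 = 1.93333 m below the apex, so y_c = 5.93 + 1.93333 = 7.86333 m and h_c = 7.86333 × 0.809017 = 6.36157 m.
A = ½ × 1.2 × 2.9 = 1.74 m².
Resultant F = γ·h_c·A = 11.69352 × 6.36157 × 1.74 = 129.437 kN.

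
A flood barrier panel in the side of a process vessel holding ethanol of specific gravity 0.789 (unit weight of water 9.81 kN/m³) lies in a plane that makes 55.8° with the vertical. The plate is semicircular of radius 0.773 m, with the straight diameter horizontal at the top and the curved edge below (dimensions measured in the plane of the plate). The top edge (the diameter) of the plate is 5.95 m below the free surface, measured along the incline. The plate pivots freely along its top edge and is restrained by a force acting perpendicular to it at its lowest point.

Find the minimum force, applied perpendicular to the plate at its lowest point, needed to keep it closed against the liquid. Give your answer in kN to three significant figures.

γ = 0.789 × 9.81 = 7.74009 kN/m³.
The plate makes 55.8° with the vertical, i.e. θ = 90° − 55.8° = 34.2° to the horizontal. Measuring y along the incline from the free-surface line, vertical depth h = y·sinθ with sinθ = 0.562083.
The centroid of a semicircle lies 4r/(3π) = 0.328071 m from the diameter, here below the top edge, so y_c = 5.95 + 0.328071 = 6.27807 m and h_c = 6.27807 × 0.562083 = 3.5288 m.
A = πr²/2 = π × 0.773²/2 = 0.938596 m².
Resultant F = γ·h_c·A = 7.74009 × 3.5288 × 0.938596 = 25.6361 kN.
I_c = (π/8 − 8/(9π))·r⁴ = 0.109757 × 0.773⁴ = 0.0391877 m⁴.
Centre of pressure: y_p = y_c + I_c/(y_c·A) = 6.27807 + 0.0391877/(6.27807 × 0.938596) = 6.27807 + 0.00665036 = 6.28472 m along the plane.
The resultant acts 0.328071 + 0.00665036 = 0.334721 m (along the plate) below the hinge at the top edge, so the moment about the hinge is M = F × 0.334721 = 25.6361 × 0.334721 = 8.58094 kN·m.
A normal force at the bottom, 0.773 m from the hinge, must supply this moment: P = 8.58094/0.773 = 11.1008 kN.

P ≈ 11.1 kN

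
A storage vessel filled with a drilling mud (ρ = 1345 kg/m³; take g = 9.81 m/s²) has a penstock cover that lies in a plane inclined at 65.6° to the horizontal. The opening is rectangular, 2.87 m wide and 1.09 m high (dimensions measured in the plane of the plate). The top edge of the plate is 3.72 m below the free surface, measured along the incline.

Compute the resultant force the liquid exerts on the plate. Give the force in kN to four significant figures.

F ≈ 160.3 kN

γ = ρg = 1345 × 9.81 / 1000 = 13.19445 kN/m³.
Let θ = 65.6° be the plate's angle to the horizontal; measure y along the incline from where the plane meets the free surface. Vertical depth h = y·sinθ with sinθ = 0.910684.
The centroid lies 1.09/2 = 0.545 m below the top edge, so y_c = 3.72 + 0.545 = 4.265 m and h_c = 4.265 × 0.910684 = 3.88407 m.
A = 2.87 × 1.09 = 3.1283 m².
Resultant F = γ·h_c·A = 13.19445 × 3.88407 × 3.1283 = 160.32 kN.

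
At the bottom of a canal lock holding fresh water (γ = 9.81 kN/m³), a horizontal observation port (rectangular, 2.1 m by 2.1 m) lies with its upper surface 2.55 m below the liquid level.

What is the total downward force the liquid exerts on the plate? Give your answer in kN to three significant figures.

γ = 9.81 kN/m³.
The plate is horizontal, so pressure is uniform at p = γ·h = 9.81 × 2.55 = 25.0155 kN/m².
A = 2.1 × 2.1 = 4.41 m².
F = p·A = 25.0155 × 4.41 = 110.318 kN.

F ≈ 110 kN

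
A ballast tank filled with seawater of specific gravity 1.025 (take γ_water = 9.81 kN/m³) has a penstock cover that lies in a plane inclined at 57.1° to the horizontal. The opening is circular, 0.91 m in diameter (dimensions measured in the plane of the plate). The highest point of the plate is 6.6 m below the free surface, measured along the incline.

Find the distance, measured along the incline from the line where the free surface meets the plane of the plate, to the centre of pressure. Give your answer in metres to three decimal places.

γ = 1.025 × 9.81 = 10.05525 kN/m³.
Let θ = 57.1° be the plate's angle to the horizontal; measure y along the incline from where the plane meets the free surface. Vertical depth h = y·sinθ with sinθ = 0.839620.
The centroid is at the centre, 0.455 m below the top of the plate, so y_c = 6.6 + 0.455 = 7.055 m and h_c = 7.055 × 0.839620 = 5.92352 m.
A = π(0.455)² = 0.650388 m².
Resultant F = γ·h_c·A = 10.05525 × 5.92352 × 0.650388 = 38.7387 kN.
I_c = πr⁴/4 = π × 0.455⁴/4 = 0.0336617 m⁴.
Centre of pressure: y_p = y_c + I_c/(y_c·A) = 7.055 + 0.0336617/(7.055 × 0.650388) = 7.055 + 0.00733612 = 7.06234 m along the plane.

y_p = 7.062 m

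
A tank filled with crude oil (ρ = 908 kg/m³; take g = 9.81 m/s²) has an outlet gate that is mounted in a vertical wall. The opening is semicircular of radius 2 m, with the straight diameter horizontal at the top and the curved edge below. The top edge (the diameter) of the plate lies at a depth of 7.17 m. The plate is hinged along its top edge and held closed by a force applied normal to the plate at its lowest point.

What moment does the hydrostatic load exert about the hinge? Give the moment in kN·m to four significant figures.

γ = ρg = 908 × 9.81 / 1000 = 8.90748 kN/m³.
The centroid of a semicircle lies 4r/(3π) = 0.848826 m from the diameter, here below the top edge, so the centroid depth is h_c = 7.17 + 0.848826 = 8.01883 m.
A = πr²/2 = π × 2²/2 = 6.28319 m².
Resultant F = γ·h_c·A = 8.90748 × 8.01883 × 6.28319 = 448.793 kN.
I_c = (π/8 − 8/(9π))·r⁴ = 0.109757 × 2⁴ = 1.75611 m⁴.
Centre of pressure: y_p = y_c + I_c/(y_c·A) = 8.01883 + 1.75611/(8.01883 × 6.28319) = 8.01883 + 0.0348546 = 8.05368 m along the plane.
The resultant acts 0.848826 + 0.0348546 = 0.883681 m (along the plate) below the hinge at the top edge, so the moment about the hinge is M = F × 0.883681 = 448.793 × 0.883681 = 396.59 kN·m.

M ≈ 396.6 kN·m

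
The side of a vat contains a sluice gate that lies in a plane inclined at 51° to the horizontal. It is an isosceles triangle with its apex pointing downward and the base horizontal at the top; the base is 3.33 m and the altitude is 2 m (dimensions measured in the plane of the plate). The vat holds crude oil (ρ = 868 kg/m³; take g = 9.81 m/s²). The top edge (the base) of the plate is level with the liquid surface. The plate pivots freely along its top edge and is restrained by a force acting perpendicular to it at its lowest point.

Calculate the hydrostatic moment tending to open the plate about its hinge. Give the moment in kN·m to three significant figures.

γ = ρg = 868 × 9.81 / 1000 = 8.51508 kN/m³.
Let θ = 51° be the plate's angle to the horizontal; measure y along the incline from where the plane meets the free surface. Vertical depth h = y·sinθ with sinθ = 0.777146.
With the apex down, the centroid sits h/3 = 2/3 = 0.666667 m below the base (the top edge), so y_c = 0.666667 m and h_c = 0.666667 × 0.777146 = 0.518098 m.
A = ½ × 3.33 × 2 = 3.33 m².
Resultant F = γ·h_c·A = 8.51508 × 0.518098 × 3.33 = 14.6908 kN.
I_c = b·h³/36 = 3.33 × 2³/36 = 0.74 m⁴.
Centre of pressure: y_p = y_c + I_c/(y_c·A) = 0.666667 + 0.74/(0.666667 × 3.33) = 0.666667 + 0.333333 = 1 m along the plane.
The resultant acts 0.666667 + 0.333333 = 1 m (along the plate) below the hinge at the top edge, so the moment about the hinge is M = F × 1 = 14.6908 × 1 = 14.6908 kN·m.

M ≈ 14.7 kN·m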